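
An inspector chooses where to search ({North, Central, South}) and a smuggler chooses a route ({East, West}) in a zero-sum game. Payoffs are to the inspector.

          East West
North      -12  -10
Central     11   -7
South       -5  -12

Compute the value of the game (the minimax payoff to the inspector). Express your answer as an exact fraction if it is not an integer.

-7

Row minima: North → -12, Central → -7, South → -12; maximin = -7.
Column maxima: East → 11, West → -7; minimax = -7.
Since maximin = minimax = -7, there is a saddle point and the value is -7.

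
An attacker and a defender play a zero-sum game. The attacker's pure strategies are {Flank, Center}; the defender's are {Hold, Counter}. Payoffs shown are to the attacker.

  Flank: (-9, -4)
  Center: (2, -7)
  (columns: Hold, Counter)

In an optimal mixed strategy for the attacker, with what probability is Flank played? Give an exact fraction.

9/14

Row minima: Flank → -9, Center → -7; maximin = -7.
Column maxima: Hold → 2, Counter → -4; minimax = -4.
-7 ≠ -4, so there is no saddle point; optimal play is mixed.
Let the attacker play Flank with probability p. Expected payoff against Hold: (-9)p + 2(1−p) = −11p + 2; against Counter: (-4)p + (-7)(1−p) = 3p − 7.
Setting these equal: −11p + 2 = 3p − 7 ⇒ −14p = -9 ⇒ p = 9/14, and the value is (-11)·(9/14) + 2 = -71/14.
For the defender: with q = P(Hold), equating Flank's and Center's payoffs gives −5q − 4 = 9q − 7 ⇒ q = 3/14.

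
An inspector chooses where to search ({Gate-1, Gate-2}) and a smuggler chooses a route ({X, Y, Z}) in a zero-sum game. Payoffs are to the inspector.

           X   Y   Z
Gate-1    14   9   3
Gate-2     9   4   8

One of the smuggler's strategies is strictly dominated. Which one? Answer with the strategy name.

Y holds the inspector's payoff strictly below X in every row: 9 < 14, 4 < 9.
So X is strictly dominated for the smuggler.

X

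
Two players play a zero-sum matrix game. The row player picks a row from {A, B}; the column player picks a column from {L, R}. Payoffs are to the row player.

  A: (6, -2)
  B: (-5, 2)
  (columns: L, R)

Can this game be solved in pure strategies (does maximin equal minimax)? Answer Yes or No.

No

Row minima: A → -2, B → -5; maximin = -2.
Column maxima: L → 6, R → 2; minimax = 2.
-2 ≠ 2, so no pure-strategy equilibrium exists.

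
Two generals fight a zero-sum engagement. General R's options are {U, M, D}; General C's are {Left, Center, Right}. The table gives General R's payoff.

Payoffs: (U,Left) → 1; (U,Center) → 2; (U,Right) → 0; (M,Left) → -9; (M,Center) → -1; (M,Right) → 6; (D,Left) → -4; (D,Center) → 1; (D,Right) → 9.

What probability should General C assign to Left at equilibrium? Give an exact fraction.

Row minima: U → 0, M → -9, D → -4; maximin = 0.
Column maxima: Left → 1, Center → 2, Right → 9; minimax = 1.
0 ≠ 1, so there is no saddle point; optimal play is mixed.
M is strictly dominated by D, so General R never plays it.
Center is strictly dominated by Left (it gives General R strictly more in every row), so General C never plays it.
On the remaining 2×2 (U, D vs Left, Right):
Let General R play U with probability p. Expected payoff against Left: 1p + (-4)(1−p) = 5p − 4; against Right: 0p + 9(1−p) = −9p + 9.
Setting these equal: 5p − 4 = −9p + 9 ⇒ 14p = 13 ⇒ p = 13/14, and the value is (5)·(13/14) − 4 = 9/14.
For General C: with q = P(Left), equating U's and D's payoffs gives q = −13q + 9 ⇒ q = 9/14.

9/14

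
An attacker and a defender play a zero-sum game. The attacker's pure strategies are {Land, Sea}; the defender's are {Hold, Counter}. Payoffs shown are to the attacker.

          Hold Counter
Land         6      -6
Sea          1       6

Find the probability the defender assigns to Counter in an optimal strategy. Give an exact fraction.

5/17

Row minima: Land → -6, Sea → 1; maximin = 1.
Column maxima: Hold → 6, Counter → 6; minimax = 6.
1 ≠ 6, so there is no saddle point; optimal play is mixed.
Let the attacker play Land with probability p. Expected payoff against Hold: 6p + 1(1−p) = 5p + 1; against Counter: (-6)p + 6(1−p) = −12p + 6.
Setting these equal: 5p + 1 = −12p + 6 ⇒ 17p = 5 ⇒ p = 5/17, and the value is (5)·(5/17) + 1 = 42/17.
For the defender: with q = P(Hold), equating Land's and Sea's payoffs gives 12q − 6 = −5q + 6 ⇒ q = 12/17.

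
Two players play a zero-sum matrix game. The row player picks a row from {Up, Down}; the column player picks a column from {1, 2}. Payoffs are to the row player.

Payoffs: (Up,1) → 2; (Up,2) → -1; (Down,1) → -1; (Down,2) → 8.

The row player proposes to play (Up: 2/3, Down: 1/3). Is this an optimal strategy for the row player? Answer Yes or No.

Against 1 this mix gives (2/3)·2 + (1/3)·(-1) = 1.
Against 2 this mix gives (2/3)·(-1) + (1/3)·8 = 2.
The column player will play 1, holding the row player to 1. Shifting weight toward the row that does better against 1 would raise this floor (the equalizing mix achieves 5/4 against both 1 and 2), so the proposed strategy is not optimal.

No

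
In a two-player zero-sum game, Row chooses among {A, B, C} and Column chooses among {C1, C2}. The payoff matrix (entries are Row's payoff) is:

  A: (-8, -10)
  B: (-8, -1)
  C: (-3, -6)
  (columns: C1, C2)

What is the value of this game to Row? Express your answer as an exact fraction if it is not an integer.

Row minima: A → -10, B → -8, C → -6; maximin = -6.
Column maxima: C1 → -3, C2 → -1; minimax = -3.
-6 ≠ -3, so there is no saddle point; optimal play is mixed.
A is strictly dominated by C, so Row never plays it.
On the remaining 2×2 (B, C vs C1, C2):
Let Row play B with probability p. Expected payoff against C1: (-8)p + (-3)(1−p) = −5p − 3; against C2: (-1)p + (-6)(1−p) = 5p − 6.
Setting these equal: −5p − 3 = 5p − 6 ⇒ −10p = -3 ⇒ p = 3/10, and the value is (-5)·(3/10) − 3 = -9/2.
For Column: with q = P(C1), equating B's and C's payoffs gives −7q − 1 = 3q − 6 ⇒ q = 1/2.

-9/2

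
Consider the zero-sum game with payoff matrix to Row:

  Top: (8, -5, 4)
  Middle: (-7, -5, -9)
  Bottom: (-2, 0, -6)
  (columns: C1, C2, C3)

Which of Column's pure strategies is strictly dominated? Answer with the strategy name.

C1

C3 holds Row's payoff strictly below C1 in every row: 4 < 8, -9 < -7, -6 < -2.
So C1 is strictly dominated for Column.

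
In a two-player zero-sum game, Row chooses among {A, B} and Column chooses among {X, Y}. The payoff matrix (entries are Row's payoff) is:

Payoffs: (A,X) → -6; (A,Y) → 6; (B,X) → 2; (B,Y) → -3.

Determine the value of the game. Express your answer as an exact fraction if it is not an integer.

-6/17

Row minima: A → -6, B → -3; maximin = -3.
Column maxima: X → 2, Y → 6; minimax = 2.
-3 ≠ 2, so there is no saddle point; optimal play is mixed.
Let Row play A with probability p. Expected payoff against X: (-6)p + 2(1−p) = −8p + 2; against Y: 6p + (-3)(1−p) = 9p − 3.
Setting these equal: −8p + 2 = 9p − 3 ⇒ −17p = -5 ⇒ p = 5/17, and the value is (-8)·(5/17) + 2 = -6/17.
For Column: with q = P(X), equating A's and B's payoffs gives −12q + 6 = 5q − 3 ⇒ q = 9/17.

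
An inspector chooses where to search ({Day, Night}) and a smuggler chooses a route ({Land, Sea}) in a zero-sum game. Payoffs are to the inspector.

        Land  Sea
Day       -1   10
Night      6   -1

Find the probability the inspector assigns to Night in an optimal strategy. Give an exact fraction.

11/18

Row minima: Day → -1, Night → -1; maximin = -1.
Column maxima: Land → 6, Sea → 10; minimax = 6.
-1 ≠ 6, so there is no saddle point; optimal play is mixed.
Let the inspector play Day with probability p. Expected payoff against Land: (-1)p + 6(1−p) = −7p + 6; against Sea: 10p + (-1)(1−p) = 11p − 1.
Setting these equal: −7p + 6 = 11p − 1 ⇒ −18p = -7 ⇒ p = 7/18, and the value is (-7)·(7/18) + 6 = 59/18.
For the smuggler: with q = P(Land), equating Day's and Night's payoffs gives −11q + 10 = 7q − 1 ⇒ q = 11/18.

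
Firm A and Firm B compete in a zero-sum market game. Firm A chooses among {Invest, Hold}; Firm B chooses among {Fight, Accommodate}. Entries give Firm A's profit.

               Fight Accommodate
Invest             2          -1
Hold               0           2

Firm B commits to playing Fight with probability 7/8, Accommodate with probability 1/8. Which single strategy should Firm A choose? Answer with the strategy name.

Expected payoff of Invest: (7/8)·2 + (1/8)·(-1) = 13/8.
Expected payoff of Hold: (7/8)·0 + (1/8)·2 = 1/4.
The largest is 13/8, so Firm A's best response is Invest.

Invest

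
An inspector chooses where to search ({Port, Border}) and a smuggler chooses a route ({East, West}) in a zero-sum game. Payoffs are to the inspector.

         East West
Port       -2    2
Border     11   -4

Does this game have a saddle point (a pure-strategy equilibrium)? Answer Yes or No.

No

Row minima: Port → -2, Border → -4; maximin = -2.
Column maxima: East → 11, West → 2; minimax = 2.
-2 ≠ 2, so no pure-strategy equilibrium exists.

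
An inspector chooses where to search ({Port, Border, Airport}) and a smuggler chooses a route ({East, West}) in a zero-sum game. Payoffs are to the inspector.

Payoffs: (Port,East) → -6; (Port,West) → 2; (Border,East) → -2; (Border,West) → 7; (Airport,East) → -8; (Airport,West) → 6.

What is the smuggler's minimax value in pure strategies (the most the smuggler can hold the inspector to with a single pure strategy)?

Column maxima: East → -2, West → 7.
The smallest of these is -2.

-2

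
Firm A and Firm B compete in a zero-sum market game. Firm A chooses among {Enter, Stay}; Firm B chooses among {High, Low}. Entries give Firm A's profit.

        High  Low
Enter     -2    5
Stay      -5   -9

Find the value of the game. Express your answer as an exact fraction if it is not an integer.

Row minima: Enter → -2, Stay → -9; maximin = -2.
Column maxima: High → -2, Low → 5; minimax = -2.
Since maximin = minimax = -2, there is a saddle point and the value is -2.

-2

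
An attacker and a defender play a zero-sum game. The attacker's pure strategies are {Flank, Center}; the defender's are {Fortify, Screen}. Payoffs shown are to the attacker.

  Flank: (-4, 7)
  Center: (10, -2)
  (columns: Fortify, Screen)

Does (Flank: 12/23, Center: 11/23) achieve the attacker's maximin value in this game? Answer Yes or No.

Against Fortify this mix gives (12/23)·(-4) + (11/23)·10 = 62/23.
Against Screen this mix gives (12/23)·7 + (11/23)·(-2) = 62/23.
All of the defender's active replies (Fortify, Screen) yield 62/23, and no column does worse for the attacker. The mix makes the defender indifferent and guarantees 62/23, so it is optimal.

Yes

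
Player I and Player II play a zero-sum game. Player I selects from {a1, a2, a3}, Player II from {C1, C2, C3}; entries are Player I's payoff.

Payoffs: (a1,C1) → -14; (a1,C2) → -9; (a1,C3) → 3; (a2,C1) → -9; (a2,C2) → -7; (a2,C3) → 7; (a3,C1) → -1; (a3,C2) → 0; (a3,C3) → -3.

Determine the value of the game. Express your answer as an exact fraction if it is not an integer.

Row minima: a1 → -14, a2 → -9, a3 → -3; maximin = -3.
Column maxima: C1 → -1, C2 → 0, C3 → 7; minimax = -1.
-3 ≠ -1, so there is no saddle point; optimal play is mixed.
a1 is strictly dominated by a2, so Player I never plays it.
C2 is strictly dominated by C1 (it gives Player I strictly more in every row), so Player II never plays it.
On the remaining 2×2 (a2, a3 vs C1, C3):
Let Player I play a2 with probability p. Expected payoff against C1: (-9)p + (-1)(1−p) = −8p − 1; against C3: 7p + (-3)(1−p) = 10p − 3.
Setting these equal: −8p − 1 = 10p − 3 ⇒ −18p = -2 ⇒ p = 1/9, and the value is (-8)·(1/9) − 1 = -17/9.
For Player II: with q = P(C1), equating a2's and a3's payoffs gives −16q + 7 = 2q − 3 ⇒ q = 5/9.

-17/9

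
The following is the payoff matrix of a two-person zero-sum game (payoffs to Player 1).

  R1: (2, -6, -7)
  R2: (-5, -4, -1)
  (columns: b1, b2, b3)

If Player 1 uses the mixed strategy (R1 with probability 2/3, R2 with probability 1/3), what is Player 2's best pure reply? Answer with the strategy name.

b2

If Player 2 plays b1, Player 1's expected payoff is (2/3)·2 + (1/3)·(-5) = -1/3.
If Player 2 plays b2, Player 1's expected payoff is (2/3)·(-6) + (1/3)·(-4) = -16/3.
If Player 2 plays b3, Player 1's expected payoff is (2/3)·(-7) + (1/3)·(-1) = -5.
Player 2 minimizes Player 1's payoff; the smallest is -16/3, so the best response is b2.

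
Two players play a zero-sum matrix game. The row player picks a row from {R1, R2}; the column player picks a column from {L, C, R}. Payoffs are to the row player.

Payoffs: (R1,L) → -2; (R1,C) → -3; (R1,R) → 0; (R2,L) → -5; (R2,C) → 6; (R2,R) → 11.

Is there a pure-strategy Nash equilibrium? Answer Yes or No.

Row minima: R1 → -3, R2 → -5; maximin = -3.
Column maxima: L → -2, C → 6, R → 11; minimax = -2.
-3 ≠ -2, so no pure-strategy equilibrium exists.

No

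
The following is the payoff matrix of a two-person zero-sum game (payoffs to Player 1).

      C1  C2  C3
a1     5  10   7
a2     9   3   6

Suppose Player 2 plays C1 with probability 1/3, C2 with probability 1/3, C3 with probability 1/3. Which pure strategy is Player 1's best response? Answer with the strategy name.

a1

Expected payoff of a1: (1/3)·5 + (1/3)·10 + (1/3)·7 = 22/3.
Expected payoff of a2: (1/3)·9 + (1/3)·3 + (1/3)·6 = 6.
The largest is 22/3, so Player 1's best response is a1.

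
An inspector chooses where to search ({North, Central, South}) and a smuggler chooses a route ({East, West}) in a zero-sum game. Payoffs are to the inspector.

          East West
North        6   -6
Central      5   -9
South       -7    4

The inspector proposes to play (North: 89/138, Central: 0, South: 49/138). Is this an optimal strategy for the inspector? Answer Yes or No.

Against East this mix gives (89/138)·6 + (49/138)·(-7) = 191/138.
Against West this mix gives (89/138)·(-6) + (49/138)·4 = -169/69.
The smuggler will play West, holding the inspector to -169/69. Shifting weight toward the row that does better against West would raise this floor (the equalizing mix achieves -18/23 against both West and East), so the proposed strategy is not optimal.

No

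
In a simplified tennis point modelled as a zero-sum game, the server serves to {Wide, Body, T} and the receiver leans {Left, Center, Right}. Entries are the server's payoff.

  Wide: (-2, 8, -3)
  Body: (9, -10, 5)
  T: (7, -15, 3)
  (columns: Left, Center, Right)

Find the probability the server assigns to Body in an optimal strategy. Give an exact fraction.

11/26

Row minima: Wide → -3, Body → -10, T → -15; maximin = -3.
Column maxima: Left → 9, Center → 8, Right → 5; minimax = 5.
-3 ≠ 5, so there is no saddle point; optimal play is mixed.
T is strictly dominated by Body, so the server never plays it.
Left is strictly dominated by Right (it gives the server strictly more in every row), so the receiver never plays it.
On the remaining 2×2 (Wide, Body vs Center, Right):
Let the server play Wide with probability p. Expected payoff against Center: 8p + (-10)(1−p) = 18p − 10; against Right: (-3)p + 5(1−p) = −8p + 5.
Setting these equal: 18p − 10 = −8p + 5 ⇒ 26p = 15 ⇒ p = 15/26, and the value is (18)·(15/26) − 10 = 5/13.
For the receiver: with q = P(Center), equating Wide's and Body's payoffs gives 11q − 3 = −15q + 5 ⇒ q = 4/13.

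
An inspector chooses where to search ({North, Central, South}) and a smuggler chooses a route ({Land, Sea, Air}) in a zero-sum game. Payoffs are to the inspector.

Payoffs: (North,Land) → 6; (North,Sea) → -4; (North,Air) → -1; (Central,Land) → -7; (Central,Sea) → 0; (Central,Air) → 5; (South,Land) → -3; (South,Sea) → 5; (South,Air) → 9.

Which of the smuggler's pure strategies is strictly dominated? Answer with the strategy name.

Air

Sea holds the inspector's payoff strictly below Air in every row: -4 < -1, 0 < 5, 5 < 9.
So Air is strictly dominated for the smuggler.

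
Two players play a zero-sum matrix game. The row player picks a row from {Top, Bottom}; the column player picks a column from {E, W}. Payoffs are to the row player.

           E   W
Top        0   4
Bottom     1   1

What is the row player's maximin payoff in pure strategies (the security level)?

1

Row minima: Top → 0, Bottom → 1.
The best of these is 1.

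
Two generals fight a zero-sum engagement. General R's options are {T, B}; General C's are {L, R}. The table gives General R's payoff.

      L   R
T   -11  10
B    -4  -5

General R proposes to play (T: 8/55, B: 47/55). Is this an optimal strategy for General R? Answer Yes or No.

Against L this mix gives (8/55)·(-11) + (47/55)·(-4) = -276/55.
Against R this mix gives (8/55)·10 + (47/55)·(-5) = -31/11.
General C will play L, holding General R to -276/55. Shifting weight toward the row that does better against L would raise this floor (the equalizing mix achieves -95/22 against both L and R), so the proposed strategy is not optimal.

No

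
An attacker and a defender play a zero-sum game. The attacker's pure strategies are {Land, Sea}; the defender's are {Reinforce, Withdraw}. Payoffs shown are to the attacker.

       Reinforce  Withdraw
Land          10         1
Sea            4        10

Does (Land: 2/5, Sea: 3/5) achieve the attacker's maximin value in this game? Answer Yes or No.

Yes

Against Reinforce this mix gives (2/5)·10 + (3/5)·4 = 32/5.
Against Withdraw this mix gives (2/5)·1 + (3/5)·10 = 32/5.
All of the defender's active replies (Reinforce, Withdraw) yield 32/5, and no column does worse for the attacker. The mix makes the defender indifferent and guarantees 32/5, so it is optimal.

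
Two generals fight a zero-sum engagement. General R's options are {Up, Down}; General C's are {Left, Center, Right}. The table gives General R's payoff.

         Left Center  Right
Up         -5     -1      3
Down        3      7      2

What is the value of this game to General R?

Row minima: Up → -5, Down → 2; maximin = 2.
Column maxima: Left → 3, Center → 7, Right → 3; minimax = 3.
2 ≠ 3, so there is no saddle point; optimal play is mixed.
Center is strictly dominated by Left (it gives General R strictly more in every row), so General C never plays it.
On the remaining 2×2 (Up, Down vs Left, Right):
Let General R play Up with probability p. Expected payoff against Left: (-5)p + 3(1−p) = −8p + 3; against Right: 3p + 2(1−p) = p + 2.
Setting these equal: −8p + 3 = p + 2 ⇒ −9p = -1 ⇒ p = 1/9, and the value is (-8)·(1/9) + 3 = 19/9.
For General C: with q = P(Left), equating Up's and Down's payoffs gives −8q + 3 = q + 2 ⇒ q = 1/9.

19/9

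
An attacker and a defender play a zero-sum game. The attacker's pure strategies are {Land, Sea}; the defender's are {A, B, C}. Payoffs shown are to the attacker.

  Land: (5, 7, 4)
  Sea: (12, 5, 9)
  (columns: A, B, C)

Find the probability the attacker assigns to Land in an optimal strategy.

4/7

Row minima: Land → 4, Sea → 5; maximin = 5.
Column maxima: A → 12, B → 7, C → 9; minimax = 7.
5 ≠ 7, so there is no saddle point; optimal play is mixed.
A is strictly dominated by C (it gives the attacker strictly more in every row), so the defender never plays it.
On the remaining 2×2 (Land, Sea vs B, C):
Let the attacker play Land with probability p. Expected payoff against B: 7p + 5(1−p) = 2p + 5; against C: 4p + 9(1−p) = −5p + 9.
Setting these equal: 2p + 5 = −5p + 9 ⇒ 7p = 4 ⇒ p = 4/7, and the value is (2)·(4/7) + 5 = 43/7.
For the defender: with q = P(B), equating Land's and Sea's payoffs gives 3q + 4 = −4q + 9 ⇒ q = 5/7.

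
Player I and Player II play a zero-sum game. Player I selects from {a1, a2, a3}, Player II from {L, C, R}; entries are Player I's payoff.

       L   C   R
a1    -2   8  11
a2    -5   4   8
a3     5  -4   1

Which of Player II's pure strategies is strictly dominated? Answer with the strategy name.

R

C holds Player I's payoff strictly below R in every row: 8 < 11, 4 < 8, -4 < 1.
So R is strictly dominated for Player II.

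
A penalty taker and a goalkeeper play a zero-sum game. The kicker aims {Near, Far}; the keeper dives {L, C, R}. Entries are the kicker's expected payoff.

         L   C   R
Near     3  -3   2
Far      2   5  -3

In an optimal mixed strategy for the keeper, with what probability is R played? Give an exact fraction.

Row minima: Near → -3, Far → -3; maximin = -3.
Column maxima: L → 3, C → 5, R → 2; minimax = 2.
-3 ≠ 2, so there is no saddle point; optimal play is mixed.
L is strictly dominated by R (it gives the kicker strictly more in every row), so the keeper never plays it.
On the remaining 2×2 (Near, Far vs C, R):
Let the kicker play Near with probability p. Expected payoff against C: (-3)p + 5(1−p) = −8p + 5; against R: 2p + (-3)(1−p) = 5p − 3.
Setting these equal: −8p + 5 = 5p − 3 ⇒ −13p = -8 ⇒ p = 8/13, and the value is (-8)·(8/13) + 5 = 1/13.
For the keeper: with q = P(C), equating Near's and Far's payoffs gives −5q + 2 = 8q − 3 ⇒ q = 5/13.

8/13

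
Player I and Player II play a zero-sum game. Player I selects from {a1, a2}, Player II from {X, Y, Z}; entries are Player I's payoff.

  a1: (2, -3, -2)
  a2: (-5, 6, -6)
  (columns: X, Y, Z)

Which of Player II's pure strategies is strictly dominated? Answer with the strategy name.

Z holds Player I's payoff strictly below X in every row: -2 < 2, -6 < -5.
So X is strictly dominated for Player II.

X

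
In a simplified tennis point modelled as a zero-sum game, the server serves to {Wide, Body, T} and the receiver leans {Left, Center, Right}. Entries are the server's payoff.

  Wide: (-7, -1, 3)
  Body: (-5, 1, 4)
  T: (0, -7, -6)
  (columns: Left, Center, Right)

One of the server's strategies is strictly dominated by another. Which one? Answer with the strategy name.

Body gives a strictly higher payoff than Wide against every column: -5 > -7, 1 > -1, 4 > 3.
So Wide is strictly dominated and the server never plays it.

Wide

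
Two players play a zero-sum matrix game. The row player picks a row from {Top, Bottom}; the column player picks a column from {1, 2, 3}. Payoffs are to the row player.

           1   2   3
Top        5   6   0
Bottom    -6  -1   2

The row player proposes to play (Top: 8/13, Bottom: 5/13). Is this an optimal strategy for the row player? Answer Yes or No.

Yes

Against 1 this mix gives (8/13)·5 + (5/13)·(-6) = 10/13.
Against 2 this mix gives (8/13)·6 + (5/13)·(-1) = 43/13.
Against 3 this mix gives (8/13)·0 + (5/13)·2 = 10/13.
All of the column player's active replies (1, 3) yield 10/13, and no column does worse for the row player. The mix makes the column player indifferent and guarantees 10/13, so it is optimal.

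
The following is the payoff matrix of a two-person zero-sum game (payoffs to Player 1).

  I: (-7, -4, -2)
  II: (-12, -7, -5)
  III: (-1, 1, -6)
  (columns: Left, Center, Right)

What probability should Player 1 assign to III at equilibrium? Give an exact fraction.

1/2

Row minima: I → -7, II → -12, III → -6; maximin = -6.
Column maxima: Left → -1, Center → 1, Right → -2; minimax = -2.
-6 ≠ -2, so there is no saddle point; optimal play is mixed.
II is strictly dominated by I, so Player 1 never plays it.
Center is strictly dominated by Left (it gives Player 1 strictly more in every row), so Player 2 never plays it.
On the remaining 2×2 (I, III vs Left, Right):
Let Player 1 play I with probability p. Expected payoff against Left: (-7)p + (-1)(1−p) = −6p − 1; against Right: (-2)p + (-6)(1−p) = 4p − 6.
Setting these equal: −6p − 1 = 4p − 6 ⇒ −10p = -5 ⇒ p = 1/2, and the value is (-6)·(1/2) − 1 = -4.
For Player 2: with q = P(Left), equating I's and III's payoffs gives −5q − 2 = 5q − 6 ⇒ q = 2/5.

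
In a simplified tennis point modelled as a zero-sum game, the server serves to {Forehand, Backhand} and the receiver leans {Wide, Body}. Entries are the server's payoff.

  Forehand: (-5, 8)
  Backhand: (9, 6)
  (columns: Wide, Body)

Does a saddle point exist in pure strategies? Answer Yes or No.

No

Row minima: Forehand → -5, Backhand → 6; maximin = 6.
Column maxima: Wide → 9, Body → 8; minimax = 8.
6 ≠ 8, so no pure-strategy equilibrium exists.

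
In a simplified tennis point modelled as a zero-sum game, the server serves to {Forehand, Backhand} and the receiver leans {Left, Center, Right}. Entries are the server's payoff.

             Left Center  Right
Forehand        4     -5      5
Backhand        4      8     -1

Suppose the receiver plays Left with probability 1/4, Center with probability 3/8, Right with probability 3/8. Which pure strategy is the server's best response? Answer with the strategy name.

Expected payoff of Forehand: (1/4)·4 + (3/8)·(-5) + (3/8)·5 = 1.
Expected payoff of Backhand: (1/4)·4 + (3/8)·8 + (3/8)·(-1) = 29/8.
The largest is 29/8, so the server's best response is Backhand.

Backhand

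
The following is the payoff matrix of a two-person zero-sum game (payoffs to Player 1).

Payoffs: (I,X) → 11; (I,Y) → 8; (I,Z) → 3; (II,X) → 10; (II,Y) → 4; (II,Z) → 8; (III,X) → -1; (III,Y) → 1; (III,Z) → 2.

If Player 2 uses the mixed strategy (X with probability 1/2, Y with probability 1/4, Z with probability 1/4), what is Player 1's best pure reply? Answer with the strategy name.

I

Expected payoff of I: (1/2)·11 + (1/4)·8 + (1/4)·3 = 33/4.
Expected payoff of II: (1/2)·10 + (1/4)·4 + (1/4)·8 = 8.
Expected payoff of III: (1/2)·(-1) + (1/4)·1 + (1/4)·2 = 1/4.
The largest is 33/4, so Player 1's best response is I.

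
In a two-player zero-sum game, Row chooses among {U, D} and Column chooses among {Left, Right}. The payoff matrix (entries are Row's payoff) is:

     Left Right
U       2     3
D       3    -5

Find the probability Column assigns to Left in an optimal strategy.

Row minima: U → 2, D → -5; maximin = 2.
Column maxima: Left → 3, Right → 3; minimax = 3.
2 ≠ 3, so there is no saddle point; optimal play is mixed.
Let Row play U with probability p. Expected payoff against Left: 2p + 3(1−p) = −p + 3; against Right: 3p + (-5)(1−p) = 8p − 5.
Setting these equal: −p + 3 = 8p − 5 ⇒ −9p = -8 ⇒ p = 8/9, and the value is (-1)·(8/9) + 3 = 19/9.
For Column: with q = P(Left), equating U's and D's payoffs gives −q + 3 = 8q − 5 ⇒ q = 8/9.

8/9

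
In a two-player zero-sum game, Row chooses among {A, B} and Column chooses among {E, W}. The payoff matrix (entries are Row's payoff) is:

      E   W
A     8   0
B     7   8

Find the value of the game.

Row minima: A → 0, B → 7; maximin = 7.
Column maxima: E → 8, W → 8; minimax = 8.
7 ≠ 8, so there is no saddle point; optimal play is mixed.
Let Row play A with probability p. Expected payoff against E: 8p + 7(1−p) = p + 7; against W: 0p + 8(1−p) = −8p + 8.
Setting these equal: p + 7 = −8p + 8 ⇒ 9p = 1 ⇒ p = 1/9, and the value is (1)·(1/9) + 7 = 64/9.
For Column: with q = P(E), equating A's and B's payoffs gives 8q = −q + 8 ⇒ q = 8/9.

64/9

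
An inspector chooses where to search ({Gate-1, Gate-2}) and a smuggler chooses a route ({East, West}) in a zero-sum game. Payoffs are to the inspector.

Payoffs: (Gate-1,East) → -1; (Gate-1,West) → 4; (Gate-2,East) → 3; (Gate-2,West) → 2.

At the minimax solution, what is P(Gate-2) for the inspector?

Row minima: Gate-1 → -1, Gate-2 → 2; maximin = 2.
Column maxima: East → 3, West → 4; minimax = 3.
2 ≠ 3, so there is no saddle point; optimal play is mixed.
Let the inspector play Gate-1 with probability p. Expected payoff against East: (-1)p + 3(1−p) = −4p + 3; against West: 4p + 2(1−p) = 2p + 2.
Setting these equal: −4p + 3 = 2p + 2 ⇒ −6p = -1 ⇒ p = 1/6, and the value is (-4)·(1/6) + 3 = 7/3.
For the smuggler: with q = P(East), equating Gate-1's and Gate-2's payoffs gives −5q + 4 = q + 2 ⇒ q = 1/3.

5/6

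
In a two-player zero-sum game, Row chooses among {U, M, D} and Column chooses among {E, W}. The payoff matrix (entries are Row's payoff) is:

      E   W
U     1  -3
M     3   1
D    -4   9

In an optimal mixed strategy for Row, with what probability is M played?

Row minima: U → -3, M → 1, D → -4; maximin = 1.
Column maxima: E → 3, W → 9; minimax = 3.
1 ≠ 3, so there is no saddle point; optimal play is mixed.
U is strictly dominated by M, so Row never plays it.
On the remaining 2×2 (M, D vs E, W):
Let Row play M with probability p. Expected payoff against E: 3p + (-4)(1−p) = 7p − 4; against W: 1p + 9(1−p) = −8p + 9.
Setting these equal: 7p − 4 = −8p + 9 ⇒ 15p = 13 ⇒ p = 13/15, and the value is (7)·(13/15) − 4 = 31/15.
For Column: with q = P(E), equating M's and D's payoffs gives 2q + 1 = −13q + 9 ⇒ q = 8/15.

13/15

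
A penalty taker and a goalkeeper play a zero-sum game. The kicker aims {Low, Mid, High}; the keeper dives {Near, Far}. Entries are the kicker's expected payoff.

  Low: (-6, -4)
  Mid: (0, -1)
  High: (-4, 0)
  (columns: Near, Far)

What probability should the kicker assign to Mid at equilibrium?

4/5

Row minima: Low → -6, Mid → -1, High → -4; maximin = -1.
Column maxima: Near → 0, Far → 0; minimax = 0.
-1 ≠ 0, so there is no saddle point; optimal play is mixed.
Low is strictly dominated by Mid, so the kicker never plays it.
On the remaining 2×2 (Mid, High vs Near, Far):
Let the kicker play Mid with probability p. Expected payoff against Near: 0p + (-4)(1−p) = 4p − 4; against Far: (-1)p + 0(1−p) = −p.
Setting these equal: 4p − 4 = −p ⇒ 5p = 4 ⇒ p = 4/5, and the value is (4)·(4/5) − 4 = -4/5.
For the keeper: with q = P(Near), equating Mid's and High's payoffs gives q − 1 = −4q ⇒ q = 1/5.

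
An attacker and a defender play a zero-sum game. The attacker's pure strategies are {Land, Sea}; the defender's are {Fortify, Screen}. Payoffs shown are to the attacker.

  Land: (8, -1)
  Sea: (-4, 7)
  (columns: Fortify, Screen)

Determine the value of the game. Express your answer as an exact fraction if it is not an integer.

13/5

Row minima: Land → -1, Sea → -4; maximin = -1.
Column maxima: Fortify → 8, Screen → 7; minimax = 7.
-1 ≠ 7, so there is no saddle point; optimal play is mixed.
Let the attacker play Land with probability p. Expected payoff against Fortify: 8p + (-4)(1−p) = 12p − 4; against Screen: (-1)p + 7(1−p) = −8p + 7.
Setting these equal: 12p − 4 = −8p + 7 ⇒ 20p = 11 ⇒ p = 11/20, and the value is (12)·(11/20) − 4 = 13/5.
For the defender: with q = P(Fortify), equating Land's and Sea's payoffs gives 9q − 1 = −11q + 7 ⇒ q = 2/5.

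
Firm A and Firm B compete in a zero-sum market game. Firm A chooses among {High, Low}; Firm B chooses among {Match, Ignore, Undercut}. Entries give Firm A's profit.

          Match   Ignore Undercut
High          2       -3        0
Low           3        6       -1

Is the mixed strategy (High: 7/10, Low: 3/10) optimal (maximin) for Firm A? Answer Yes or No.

Against Match this mix gives (7/10)·2 + (3/10)·3 = 23/10.
Against Ignore this mix gives (7/10)·(-3) + (3/10)·6 = -3/10.
Against Undercut this mix gives (7/10)·0 + (3/10)·(-1) = -3/10.
All of Firm B's active replies (Ignore, Undercut) yield -3/10, and no column does worse for Firm A. The mix makes Firm B indifferent and guarantees -3/10, so it is optimal.

Yes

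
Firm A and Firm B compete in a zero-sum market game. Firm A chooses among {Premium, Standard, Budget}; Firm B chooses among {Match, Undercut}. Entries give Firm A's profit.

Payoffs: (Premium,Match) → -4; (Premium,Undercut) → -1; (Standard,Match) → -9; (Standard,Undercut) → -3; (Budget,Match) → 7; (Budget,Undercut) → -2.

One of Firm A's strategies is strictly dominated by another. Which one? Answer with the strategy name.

Premium gives a strictly higher payoff than Standard against every column: -4 > -9, -1 > -3.
So Standard is strictly dominated and Firm A never plays it.

Standard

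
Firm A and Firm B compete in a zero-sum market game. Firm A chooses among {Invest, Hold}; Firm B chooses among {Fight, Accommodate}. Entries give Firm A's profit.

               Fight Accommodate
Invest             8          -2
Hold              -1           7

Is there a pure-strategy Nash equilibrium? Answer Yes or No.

Row minima: Invest → -2, Hold → -1; maximin = -1.
Column maxima: Fight → 8, Accommodate → 7; minimax = 7.
-1 ≠ 7, so no pure-strategy equilibrium exists.

No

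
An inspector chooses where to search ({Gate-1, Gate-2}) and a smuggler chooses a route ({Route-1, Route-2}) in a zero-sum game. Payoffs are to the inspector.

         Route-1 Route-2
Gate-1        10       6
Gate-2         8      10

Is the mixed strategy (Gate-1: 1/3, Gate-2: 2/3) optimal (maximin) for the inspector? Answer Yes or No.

Yes

Against Route-1 this mix gives (1/3)·10 + (2/3)·8 = 26/3.
Against Route-2 this mix gives (1/3)·6 + (2/3)·10 = 26/3.
All of the smuggler's active replies (Route-1, Route-2) yield 26/3, and no column does worse for the inspector. The mix makes the smuggler indifferent and guarantees 26/3, so it is optimal.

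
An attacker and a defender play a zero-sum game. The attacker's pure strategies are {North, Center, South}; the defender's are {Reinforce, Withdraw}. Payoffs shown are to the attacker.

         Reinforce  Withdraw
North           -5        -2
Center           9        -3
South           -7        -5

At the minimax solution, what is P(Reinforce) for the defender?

Row minima: North → -5, Center → -3, South → -7; maximin = -3.
Column maxima: Reinforce → 9, Withdraw → -2; minimax = -2.
-3 ≠ -2, so there is no saddle point; optimal play is mixed.
South is strictly dominated by North, so the attacker never plays it.
On the remaining 2×2 (North, Center vs Reinforce, Withdraw):
Let the attacker play North with probability p. Expected payoff against Reinforce: (-5)p + 9(1−p) = −14p + 9; against Withdraw: (-2)p + (-3)(1−p) = p − 3.
Setting these equal: −14p + 9 = p − 3 ⇒ −15p = -12 ⇒ p = 4/5, and the value is (-14)·(4/5) + 9 = -11/5.
For the defender: with q = P(Reinforce), equating North's and Center's payoffs gives −3q − 2 = 12q − 3 ⇒ q = 1/15.

1/15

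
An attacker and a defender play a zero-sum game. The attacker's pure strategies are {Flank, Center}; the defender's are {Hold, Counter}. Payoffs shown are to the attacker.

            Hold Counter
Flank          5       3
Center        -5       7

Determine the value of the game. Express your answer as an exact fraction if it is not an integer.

Row minima: Flank → 3, Center → -5; maximin = 3.
Column maxima: Hold → 5, Counter → 7; minimax = 5.
3 ≠ 5, so there is no saddle point; optimal play is mixed.
Let the attacker play Flank with probability p. Expected payoff against Hold: 5p + (-5)(1−p) = 10p − 5; against Counter: 3p + 7(1−p) = −4p + 7.
Setting these equal: 10p − 5 = −4p + 7 ⇒ 14p = 12 ⇒ p = 6/7, and the value is (10)·(6/7) − 5 = 25/7.
For the defender: with q = P(Hold), equating Flank's and Center's payoffs gives 2q + 3 = −12q + 7 ⇒ q = 2/7.

25/7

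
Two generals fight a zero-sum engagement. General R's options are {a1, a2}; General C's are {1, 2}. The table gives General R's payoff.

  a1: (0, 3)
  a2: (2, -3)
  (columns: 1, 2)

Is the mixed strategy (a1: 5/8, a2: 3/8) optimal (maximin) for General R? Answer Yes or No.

Yes

Against 1 this mix gives (5/8)·0 + (3/8)·2 = 3/4.
Against 2 this mix gives (5/8)·3 + (3/8)·(-3) = 3/4.
All of General C's active replies (1, 2) yield 3/4, and no column does worse for General R. The mix makes General C indifferent and guarantees 3/4, so it is optimal.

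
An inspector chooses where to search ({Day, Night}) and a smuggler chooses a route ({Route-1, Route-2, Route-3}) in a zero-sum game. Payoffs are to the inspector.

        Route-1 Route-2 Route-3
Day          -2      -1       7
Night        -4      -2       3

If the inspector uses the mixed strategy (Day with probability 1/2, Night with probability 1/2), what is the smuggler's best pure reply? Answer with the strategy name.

Route-1

If the smuggler plays Route-1, the inspector's expected payoff is (1/2)·(-2) + (1/2)·(-4) = -3.
If the smuggler plays Route-2, the inspector's expected payoff is (1/2)·(-1) + (1/2)·(-2) = -3/2.
If the smuggler plays Route-3, the inspector's expected payoff is (1/2)·7 + (1/2)·3 = 5.
The smuggler minimizes the inspector's payoff; the smallest is -3, so the best response is Route-1.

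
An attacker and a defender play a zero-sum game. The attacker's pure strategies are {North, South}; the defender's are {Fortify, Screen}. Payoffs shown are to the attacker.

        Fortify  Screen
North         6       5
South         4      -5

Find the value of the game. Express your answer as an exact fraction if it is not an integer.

5

Row minima: North → 5, South → -5; maximin = 5.
Column maxima: Fortify → 6, Screen → 5; minimax = 5.
Since maximin = minimax = 5, there is a saddle point and the value is 5.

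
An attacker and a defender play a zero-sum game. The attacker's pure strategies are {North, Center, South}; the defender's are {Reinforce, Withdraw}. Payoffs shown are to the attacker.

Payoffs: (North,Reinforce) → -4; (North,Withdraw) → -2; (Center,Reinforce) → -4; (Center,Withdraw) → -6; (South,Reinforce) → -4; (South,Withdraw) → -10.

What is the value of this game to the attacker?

Row minima: North → -4, Center → -6, South → -10; maximin = -4.
Column maxima: Reinforce → -4, Withdraw → -2; minimax = -4.
Since maximin = minimax = -4, there is a saddle point and the value is -4.

-4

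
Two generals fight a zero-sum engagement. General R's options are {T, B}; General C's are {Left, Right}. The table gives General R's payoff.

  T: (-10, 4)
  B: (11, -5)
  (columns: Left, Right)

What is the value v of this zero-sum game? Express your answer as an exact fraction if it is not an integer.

-1/5

Row minima: T → -10, B → -5; maximin = -5.
Column maxima: Left → 11, Right → 4; minimax = 4.
-5 ≠ 4, so there is no saddle point; optimal play is mixed.
Let General R play T with probability p. Expected payoff against Left: (-10)p + 11(1−p) = −21p + 11; against Right: 4p + (-5)(1−p) = 9p − 5.
Setting these equal: −21p + 11 = 9p − 5 ⇒ −30p = -16 ⇒ p = 8/15, and the value is (-21)·(8/15) + 11 = -1/5.
For General C: with q = P(Left), equating T's and B's payoffs gives −14q + 4 = 16q − 5 ⇒ q = 3/10.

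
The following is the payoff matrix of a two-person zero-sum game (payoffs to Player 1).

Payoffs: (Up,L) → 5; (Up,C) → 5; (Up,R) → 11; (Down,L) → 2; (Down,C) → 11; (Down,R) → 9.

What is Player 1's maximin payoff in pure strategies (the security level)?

Row minima: Up → 5, Down → 2.
The best of these is 5.

5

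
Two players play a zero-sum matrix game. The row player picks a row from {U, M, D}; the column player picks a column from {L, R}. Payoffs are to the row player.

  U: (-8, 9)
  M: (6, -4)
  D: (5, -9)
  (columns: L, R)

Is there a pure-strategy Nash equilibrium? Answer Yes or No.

No

Row minima: U → -8, M → -4, D → -9; maximin = -4.
Column maxima: L → 6, R → 9; minimax = 6.
-4 ≠ 6, so no pure-strategy equilibrium exists.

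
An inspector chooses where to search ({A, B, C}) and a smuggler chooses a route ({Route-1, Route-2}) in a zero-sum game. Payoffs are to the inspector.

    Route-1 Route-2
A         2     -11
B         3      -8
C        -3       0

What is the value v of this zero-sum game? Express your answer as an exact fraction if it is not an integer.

-12/7

Row minima: A → -11, B → -8, C → -3; maximin = -3.
Column maxima: Route-1 → 3, Route-2 → 0; minimax = 0.
-3 ≠ 0, so there is no saddle point; optimal play is mixed.
A is strictly dominated by B, so the inspector never plays it.
On the remaining 2×2 (B, C vs Route-1, Route-2):
Let the inspector play B with probability p. Expected payoff against Route-1: 3p + (-3)(1−p) = 6p − 3; against Route-2: (-8)p + 0(1−p) = −8p.
Setting these equal: 6p − 3 = −8p ⇒ 14p = 3 ⇒ p = 3/14, and the value is (6)·(3/14) − 3 = -12/7.
For the smuggler: with q = P(Route-1), equating B's and C's payoffs gives 11q − 8 = −3q ⇒ q = 4/7.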